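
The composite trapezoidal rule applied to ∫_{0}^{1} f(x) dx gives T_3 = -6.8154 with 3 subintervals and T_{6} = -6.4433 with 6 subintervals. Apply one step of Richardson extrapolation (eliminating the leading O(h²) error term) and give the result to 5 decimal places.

-6.31927

R = (4·T_{6} − T_3) / 3 = (4·(-6.4433) − (-6.8154))/3 = (-18.9578)/3 = -6.31927.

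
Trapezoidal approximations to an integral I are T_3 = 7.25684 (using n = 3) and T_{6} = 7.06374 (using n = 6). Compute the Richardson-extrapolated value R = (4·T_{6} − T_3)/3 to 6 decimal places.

6.999373

R = (4·T_{6} − T_3) / 3 = (4·7.06374 − 7.25684)/3 = (20.99812)/3 = 6.999373.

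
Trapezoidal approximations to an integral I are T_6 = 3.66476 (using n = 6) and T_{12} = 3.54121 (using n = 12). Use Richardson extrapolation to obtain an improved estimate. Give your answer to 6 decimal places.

3.500027

R = (4·T_{12} − T_6) / 3 = (4·3.54121 − 3.66476)/3 = (10.50008)/3 = 3.500027.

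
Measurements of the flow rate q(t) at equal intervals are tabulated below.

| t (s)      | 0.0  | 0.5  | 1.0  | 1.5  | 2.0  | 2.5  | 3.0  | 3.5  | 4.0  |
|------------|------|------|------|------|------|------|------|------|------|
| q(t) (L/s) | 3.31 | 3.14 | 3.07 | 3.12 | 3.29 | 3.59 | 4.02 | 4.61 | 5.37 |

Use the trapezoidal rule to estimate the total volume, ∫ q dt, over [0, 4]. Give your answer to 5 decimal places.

14.59000

h = 0.5, n = 8.
(h/2)·[y₀ + 2y₁ + 2y₂ + 2y₃ + 2y₄ + 2y₅ + 2y₆ + 2y₇ + y₈] = 0.25·(58.36) = 14.59000.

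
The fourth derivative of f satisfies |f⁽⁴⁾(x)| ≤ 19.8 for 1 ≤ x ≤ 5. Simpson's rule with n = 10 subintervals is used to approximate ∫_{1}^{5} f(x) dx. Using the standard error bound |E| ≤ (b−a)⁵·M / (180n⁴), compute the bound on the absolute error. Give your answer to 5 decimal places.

|E| ≤ (4)⁵·19.8 / (180·10⁴) = 20275.2/1800000 = 0.01126.

0.01126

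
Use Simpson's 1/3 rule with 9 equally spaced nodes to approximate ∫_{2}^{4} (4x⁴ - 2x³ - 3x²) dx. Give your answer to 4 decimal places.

h = (4 − 2)/8 = 0.25.
Nodes x₀,…,x₈ = 2, 2.25, 2.5, 2.75, 3, 3.25, 3.5, 3.75, 4.
f(x) = 4x⁴ - 2x³ - 3x²: f₀=36, f₁=64.546875, f₂=106.25, f₃=164.484375, f₄=243, f₅=345.921875, f₆=477.75, f₇=643.359375, f₈=848.
(h/3)·[f₀ + 4f₁ + 2f₂ + 4f₃ + 2f₄ + 4f₅ + 2f₆ + 4f₇ + f₈] = 0.083333·(7411.25) = 617.6042.

617.6042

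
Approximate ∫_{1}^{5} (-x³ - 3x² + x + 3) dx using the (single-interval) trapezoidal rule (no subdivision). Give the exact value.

-384

T = (b−a)/2 · [f(1) + f(5)] = 2·[0 + (-192)] = -384.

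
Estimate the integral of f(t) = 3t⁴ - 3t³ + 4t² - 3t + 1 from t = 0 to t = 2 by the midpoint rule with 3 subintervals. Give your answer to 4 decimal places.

h = (2 − 0)/3 = 0.666667.
Midpoints m₁,…,m₃ = 0.333333, 1, 1.666667.
f(m₁)=0.370370, f(m₂)=2, f(m₃)=16.370370.
h·[f(m₁) + f(m₂) + f(m₃)] = 0.666667·(18.740741) = 12.4938.

12.4938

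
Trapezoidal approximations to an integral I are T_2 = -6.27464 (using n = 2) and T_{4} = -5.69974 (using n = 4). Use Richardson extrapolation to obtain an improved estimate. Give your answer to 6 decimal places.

R = (4·T_{4} − T_2) / 3 = (4·(-5.69974) − (-6.27464))/3 = (-16.52432)/3 = -5.508107.

-5.508107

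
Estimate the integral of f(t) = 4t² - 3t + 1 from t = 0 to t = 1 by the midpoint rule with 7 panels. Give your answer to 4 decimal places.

h = (1 − 0)/7 = 0.142857.
Midpoints m₁,…,m₇ = 0.071429, 0.214286, 0.357143, 0.5, 0.642857, 0.785714, 0.928571.
f(m₁)=0.806122, f(m₂)=0.540816, f(m₃)=0.438776, f(m₄)=0.5, f(m₅)=0.724490, f(m₆)=1.112245, f(m₇)=1.663265.
h·[f(m₁) + f(m₂) + f(m₃) + f(m₄) + f(m₅) + f(m₆) + f(m₇)] = 0.142857·(5.785714) = 0.8265.

0.8265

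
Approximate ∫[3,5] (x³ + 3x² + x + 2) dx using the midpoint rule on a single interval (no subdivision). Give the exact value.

236

M = (b−a)·f(4) = 2·(118) = 236.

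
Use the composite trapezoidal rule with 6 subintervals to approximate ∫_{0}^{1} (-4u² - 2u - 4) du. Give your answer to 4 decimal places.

-6.3519

h = (1 − 0)/6 = 0.166667.
Nodes u₀,…,u₆ = 0, 0.166667, 0.333333, 0.5, 0.666667, 0.833333, 1.
f(u) = -4u² - 2u - 4: f₀=-4, f₁=-4.444444, f₂=-5.111111, f₃=-6, f₄=-7.111111, f₅=-8.444444, f₆=-10.
(h/2)·[f₀ + 2f₁ + 2f₂ + 2f₃ + 2f₄ + 2f₅ + f₆] = 0.083333·(-76.222222) = -6.3519.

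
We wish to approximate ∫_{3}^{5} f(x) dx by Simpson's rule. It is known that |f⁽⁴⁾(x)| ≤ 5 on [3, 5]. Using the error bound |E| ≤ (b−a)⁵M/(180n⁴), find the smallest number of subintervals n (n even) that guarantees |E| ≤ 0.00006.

12

Need 160/(180n⁴) ≤ 0.00006.
n⁴ ≥ 160/(180·0.00006) = 14814.8 ⇒ n ≥ 11.0325, so the smallest even n is 12. (n must be even for Simpson's rule.)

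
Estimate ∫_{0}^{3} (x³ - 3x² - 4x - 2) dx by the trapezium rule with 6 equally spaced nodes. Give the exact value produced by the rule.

h = (3 − 0)/5 = 0.6.
Nodes x₀,…,x₅ = 0, 0.6, 1.2, 1.8, 2.4, 3.
f(x) = x³ - 3x² - 4x - 2: f₀=-2, f₁=-5.264, f₂=-9.392, f₃=-13.088, f₄=-15.056, f₅=-14.
(h/2)·[f₀ + 2f₁ + 2f₂ + 2f₃ + 2f₄ + f₅] = 0.3·(-101.6) = -30.48.

-30.48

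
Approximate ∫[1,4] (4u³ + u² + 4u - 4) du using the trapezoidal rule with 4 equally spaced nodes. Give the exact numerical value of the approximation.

h = (4 − 1)/3 = 1.
Nodes u₀,…,u₃ = 1, 2, 3, 4.
f(u) = 4u³ + u² + 4u - 4: f₀=5, f₁=40, f₂=125, f₃=284.
(h/2)·[f₀ + 2f₁ + 2f₂ + f₃] = 0.5·(619) = 309.5.

309.5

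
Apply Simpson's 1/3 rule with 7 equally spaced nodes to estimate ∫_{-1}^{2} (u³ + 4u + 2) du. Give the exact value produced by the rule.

15.75

h = (2 − (-1))/6 = 0.5.
Nodes u₀,…,u₆ = -1, -0.5, 0, 0.5, 1, 1.5, 2.
f(u) = u³ + 4u + 2: f₀=-3, f₁=-0.125, f₂=2, f₃=4.125, f₄=7, f₅=11.375, f₆=18.
(h/3)·[f₀ + 4f₁ + 2f₂ + 4f₃ + 2f₄ + 4f₅ + f₆] = 0.166667·(94.5) = 15.75.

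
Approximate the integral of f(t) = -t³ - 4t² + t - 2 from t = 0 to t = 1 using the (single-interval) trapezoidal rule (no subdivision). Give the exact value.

-4

T = (b−a)/2 · [f(0) + f(1)] = 0.5·[(-2) + (-6)] = -4.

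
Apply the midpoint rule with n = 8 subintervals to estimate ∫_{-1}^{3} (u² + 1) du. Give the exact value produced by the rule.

h = (3 − (-1))/8 = 0.5.
Midpoints m₁,…,m₈ = -0.75, -0.25, 0.25, 0.75, 1.25, 1.75, 2.25, 2.75.
f(m₁)=1.5625, f(m₂)=1.0625, f(m₃)=1.0625, f(m₄)=1.5625, f(m₅)=2.5625, f(m₆)=4.0625, f(m₇)=6.0625, f(m₈)=8.5625.
h·[f(m₁) + f(m₂) + f(m₃) + f(m₄) + f(m₅) + f(m₆) + f(m₇) + f(m₈)] = 0.5·(26.5) = 13.25.

13.25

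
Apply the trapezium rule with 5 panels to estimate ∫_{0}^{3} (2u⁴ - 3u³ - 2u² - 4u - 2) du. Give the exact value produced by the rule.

-1.88592

h = (3 − 0)/5 = 0.6.
Nodes u₀,…,u₅ = 0, 0.6, 1.2, 1.8, 2.4, 3.
f(u) = 2u⁴ - 3u³ - 2u² - 4u - 2: f₀=-2, f₁=-5.5088, f₂=-10.7168, f₃=-12.1808, f₄=1.7632, f₅=49.
(h/2)·[f₀ + 2f₁ + 2f₂ + 2f₃ + 2f₄ + f₅] = 0.3·(-6.2864) = -1.88592.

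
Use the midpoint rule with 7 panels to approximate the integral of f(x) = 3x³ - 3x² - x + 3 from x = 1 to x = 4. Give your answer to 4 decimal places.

128.8546

h = (4 − 1)/7 = 0.428571.
Midpoints m₁,…,m₇ = 1.214286, 1.642857, 2.071429, 2.5, 2.928571, 3.357143, 3.785714.
f(m₁)=2.733601, f(m₂)=6.562318, f(m₃)=14.720481, f(m₄)=28.625, f(m₅)=49.692784, f(m₆)=79.340743, f(m₇)=118.985787.
h·[f(m₁) + f(m₂) + f(m₃) + f(m₄) + f(m₅) + f(m₆) + f(m₇)] = 0.428571·(300.660714) = 128.8546.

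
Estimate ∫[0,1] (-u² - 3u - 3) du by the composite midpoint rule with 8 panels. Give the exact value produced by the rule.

-4.83203125

h = (1 − 0)/8 = 0.125.
Midpoints m₁,…,m₈ = 0.0625, 0.1875, 0.3125, 0.4375, 0.5625, 0.6875, 0.8125, 0.9375.
f(m₁)=-3.19140625, f(m₂)=-3.59765625, f(m₃)=-4.03515625, f(m₄)=-4.50390625, f(m₅)=-5.00390625, f(m₆)=-5.53515625, f(m₇)=-6.09765625, f(m₈)=-6.69140625.
h·[f(m₁) + f(m₂) + f(m₃) + f(m₄) + f(m₅) + f(m₆) + f(m₇) + f(m₈)] = 0.125·(-38.65625) = -4.83203125.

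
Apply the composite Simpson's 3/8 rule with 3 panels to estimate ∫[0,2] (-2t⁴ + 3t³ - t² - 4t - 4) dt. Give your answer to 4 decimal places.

-19.7037

h = (2 − 0)/3 = 0.666667.
Nodes t₀,…,t₃ = 0, 0.666667, 1.333333, 2.
f(t) = -2t⁴ + 3t³ - t² - 4t - 4: f₀=-4, f₁=-6.617284, f₂=-10.320988, f₃=-24.
(3h/8)·[f₀ + 3f₁ + 3f₂ + f₃] = 0.25·(-78.814815) = -19.7037.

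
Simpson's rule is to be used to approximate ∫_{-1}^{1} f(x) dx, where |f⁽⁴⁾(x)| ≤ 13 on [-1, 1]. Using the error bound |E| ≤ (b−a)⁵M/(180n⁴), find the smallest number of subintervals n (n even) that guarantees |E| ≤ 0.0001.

14

Need 416/(180n⁴) ≤ 0.0001.
n⁴ ≥ 416/(180·0.0001) = 23111.1 ⇒ n ≥ 12.3298, so the smallest even n is 14. (n must be even for Simpson's rule.)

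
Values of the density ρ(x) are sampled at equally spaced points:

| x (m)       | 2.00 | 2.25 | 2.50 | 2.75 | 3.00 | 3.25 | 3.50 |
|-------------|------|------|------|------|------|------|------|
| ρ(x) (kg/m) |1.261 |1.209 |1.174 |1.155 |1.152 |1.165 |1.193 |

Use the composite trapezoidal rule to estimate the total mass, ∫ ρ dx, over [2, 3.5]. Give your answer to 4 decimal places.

h = 0.25, n = 6.
(h/2)·[y₀ + 2y₁ + 2y₂ + 2y₃ + 2y₄ + 2y₅ + y₆] = 0.125·(14.164) = 1.7705.

1.7705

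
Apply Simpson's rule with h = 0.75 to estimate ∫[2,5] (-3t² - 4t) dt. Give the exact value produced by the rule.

-159

h = (5 − 2)/4 = 0.75.
Nodes t₀,…,t₄ = 2, 2.75, 3.5, 4.25, 5.
f(t) = -3t² - 4t: f₀=-20, f₁=-33.6875, f₂=-50.75, f₃=-71.1875, f₄=-95.
(h/3)·[f₀ + 4f₁ + 2f₂ + 4f₃ + f₄] = 0.25·(-636) = -159.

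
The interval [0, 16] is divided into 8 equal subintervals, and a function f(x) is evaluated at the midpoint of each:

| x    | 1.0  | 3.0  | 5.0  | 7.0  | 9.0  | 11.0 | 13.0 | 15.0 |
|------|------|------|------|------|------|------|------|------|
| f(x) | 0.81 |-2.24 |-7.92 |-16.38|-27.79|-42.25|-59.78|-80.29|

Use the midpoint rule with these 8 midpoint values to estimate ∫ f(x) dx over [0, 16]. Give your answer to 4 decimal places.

h = 2, n = 8.
h·[y(m₁) + y(m₂) + y(m₃) + y(m₄) + y(m₅) + y(m₆) + y(m₇) + y(m₈)] = 2·(-235.84) = -471.6800.

-471.6800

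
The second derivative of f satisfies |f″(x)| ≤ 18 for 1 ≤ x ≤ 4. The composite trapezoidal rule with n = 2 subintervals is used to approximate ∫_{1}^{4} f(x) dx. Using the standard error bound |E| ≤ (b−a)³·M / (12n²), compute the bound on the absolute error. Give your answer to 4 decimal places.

|E| ≤ (3)³·18 / (12·2²) = 486/48 = 10.1250.

10.1250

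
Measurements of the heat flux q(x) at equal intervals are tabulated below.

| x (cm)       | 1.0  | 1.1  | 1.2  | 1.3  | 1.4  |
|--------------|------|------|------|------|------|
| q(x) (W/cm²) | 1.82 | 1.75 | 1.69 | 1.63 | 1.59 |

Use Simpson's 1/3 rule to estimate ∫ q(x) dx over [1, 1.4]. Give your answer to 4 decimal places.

h = 0.1, n = 4.
(h/3)·[y₀ + 4y₁ + 2y₂ + 4y₃ + y₄] = 0.033333·(20.31) = 0.6770.

0.6770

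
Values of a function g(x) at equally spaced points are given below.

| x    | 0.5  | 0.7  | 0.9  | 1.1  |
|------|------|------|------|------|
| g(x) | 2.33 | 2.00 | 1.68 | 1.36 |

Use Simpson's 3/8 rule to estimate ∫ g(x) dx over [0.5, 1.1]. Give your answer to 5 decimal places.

h = 0.2, n = 3.
(3h/8)·[y₀ + 3y₁ + 3y₂ + y₃] = 0.075·(14.73) = 1.10475.

1.10475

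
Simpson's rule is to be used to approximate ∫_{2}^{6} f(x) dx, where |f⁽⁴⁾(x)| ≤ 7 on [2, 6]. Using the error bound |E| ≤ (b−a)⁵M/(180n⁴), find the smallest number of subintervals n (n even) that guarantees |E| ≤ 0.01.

Need 7168/(180n⁴) ≤ 0.01.
n⁴ ≥ 7168/(180·0.01) = 3982.22 ⇒ n ≥ 7.9439, so the smallest even n is 8. (n must be even for Simpson's rule.)

8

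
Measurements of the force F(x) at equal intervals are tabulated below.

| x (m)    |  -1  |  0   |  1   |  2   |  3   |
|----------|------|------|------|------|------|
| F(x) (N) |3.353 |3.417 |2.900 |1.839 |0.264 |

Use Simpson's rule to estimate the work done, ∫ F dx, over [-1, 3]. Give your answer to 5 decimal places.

h = 1, n = 4.
(h/3)·[y₀ + 4y₁ + 2y₂ + 4y₃ + y₄] = 0.333333·(30.441) = 10.14700.

10.14700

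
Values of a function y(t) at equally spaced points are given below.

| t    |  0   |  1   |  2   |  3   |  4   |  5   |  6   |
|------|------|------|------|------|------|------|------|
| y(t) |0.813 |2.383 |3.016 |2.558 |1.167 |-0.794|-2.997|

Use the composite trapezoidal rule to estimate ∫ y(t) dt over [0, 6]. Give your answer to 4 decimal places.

h = 1, n = 6.
(h/2)·[y₀ + 2y₁ + 2y₂ + 2y₃ + 2y₄ + 2y₅ + y₆] = 0.5·(14.476) = 7.2380.

7.2380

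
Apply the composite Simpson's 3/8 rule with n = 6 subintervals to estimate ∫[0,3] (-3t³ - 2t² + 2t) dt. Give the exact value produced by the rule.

h = (3 − 0)/6 = 0.5.
Nodes t₀,…,t₆ = 0, 0.5, 1, 1.5, 2, 2.5, 3.
f(t) = -3t³ - 2t² + 2t: f₀=0, f₁=0.125, f₂=-3, f₃=-11.625, f₄=-28, f₅=-54.375, f₆=-93.
(3h/8)·[f₀ + 3f₁ + 3f₂ + 2f₃ + 3f₄ + 3f₅ + f₆] = 0.1875·(-372) = -69.75.

-69.75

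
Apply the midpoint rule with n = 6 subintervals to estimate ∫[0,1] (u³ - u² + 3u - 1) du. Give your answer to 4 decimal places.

0.4155

h = (1 − 0)/6 = 0.166667.
Midpoints m₁,…,m₆ = 0.083333, 0.25, 0.416667, 0.583333, 0.75, 0.916667.
f(m₁)=-0.756366, f(m₂)=-0.296875, f(m₃)=0.148727, f(m₄)=0.608218, f(m₅)=1.109375, f(m₆)=1.679977.
h·[f(m₁) + f(m₂) + f(m₃) + f(m₄) + f(m₅) + f(m₆)] = 0.166667·(2.493056) = 0.4155.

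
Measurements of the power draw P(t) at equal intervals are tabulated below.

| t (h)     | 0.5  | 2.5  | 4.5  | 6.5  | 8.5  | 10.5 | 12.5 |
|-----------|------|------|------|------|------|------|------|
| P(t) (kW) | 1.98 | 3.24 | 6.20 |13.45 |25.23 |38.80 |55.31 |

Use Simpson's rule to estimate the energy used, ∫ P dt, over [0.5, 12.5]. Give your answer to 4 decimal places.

h = 2, n = 6.
(h/3)·[y₀ + 4y₁ + 2y₂ + 4y₃ + 2y₄ + 4y₅ + y₆] = 0.666667·(342.11) = 228.0733.

228.0733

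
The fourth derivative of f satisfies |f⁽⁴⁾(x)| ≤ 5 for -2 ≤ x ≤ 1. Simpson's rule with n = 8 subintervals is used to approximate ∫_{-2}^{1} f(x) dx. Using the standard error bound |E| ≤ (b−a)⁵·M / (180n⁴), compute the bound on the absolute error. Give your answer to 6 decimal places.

|E| ≤ (3)⁵·5 / (180·8⁴) = 1215/737280 = 0.001648.

0.001648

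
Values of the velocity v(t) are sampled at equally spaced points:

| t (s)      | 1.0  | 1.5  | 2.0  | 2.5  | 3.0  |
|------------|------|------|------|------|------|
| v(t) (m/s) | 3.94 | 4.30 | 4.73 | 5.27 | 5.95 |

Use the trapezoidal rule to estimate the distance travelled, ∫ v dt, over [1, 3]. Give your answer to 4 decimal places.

h = 0.5, n = 4.
(h/2)·[y₀ + 2y₁ + 2y₂ + 2y₃ + y₄] = 0.25·(38.49) = 9.6225.

9.6225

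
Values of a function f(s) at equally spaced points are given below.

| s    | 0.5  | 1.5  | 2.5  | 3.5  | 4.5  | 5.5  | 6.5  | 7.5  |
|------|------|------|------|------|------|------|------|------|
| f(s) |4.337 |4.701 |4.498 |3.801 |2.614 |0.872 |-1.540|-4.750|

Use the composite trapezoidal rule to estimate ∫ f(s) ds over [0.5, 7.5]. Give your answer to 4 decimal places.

h = 1, n = 7.
(h/2)·[y₀ + 2y₁ + 2y₂ + 2y₃ + 2y₄ + 2y₅ + 2y₆ + y₇] = 0.5·(29.479) = 14.7395.

14.7395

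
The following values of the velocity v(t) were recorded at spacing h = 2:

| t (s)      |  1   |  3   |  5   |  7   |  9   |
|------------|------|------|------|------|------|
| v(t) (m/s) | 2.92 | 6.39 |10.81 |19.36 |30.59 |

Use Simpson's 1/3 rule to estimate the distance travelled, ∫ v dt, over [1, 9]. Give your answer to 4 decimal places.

105.4200

h = 2, n = 4.
(h/3)·[y₀ + 4y₁ + 2y₂ + 4y₃ + y₄] = 0.666667·(158.13) = 105.4200.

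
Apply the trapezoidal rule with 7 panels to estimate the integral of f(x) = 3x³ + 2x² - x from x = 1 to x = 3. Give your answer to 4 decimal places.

h = (3 − 1)/7 = 0.285714.
Nodes x₀,…,x₇ = 1, 1.285714, 1.571429, 1.857143, 2.142857, 2.428571, 2.714286, 3.
f(x) = 3x³ + 2x² - x: f₀=4, f₁=8.396501, f₂=15.008746, f₃=24.256560, f₄=36.559767, f₅=52.338192, f₆=72.011662, f₇=96.
(h/2)·[f₀ + 2f₁ + 2f₂ + 2f₃ + 2f₄ + 2f₅ + 2f₆ + f₇] = 0.142857·(517.142857) = 73.8776.

73.8776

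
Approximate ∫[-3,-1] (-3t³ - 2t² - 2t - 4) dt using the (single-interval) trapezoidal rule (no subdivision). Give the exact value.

T = (b−a)/2 · [f(-3) + f(-1)] = 1·[65 + (-1)] = 64.

64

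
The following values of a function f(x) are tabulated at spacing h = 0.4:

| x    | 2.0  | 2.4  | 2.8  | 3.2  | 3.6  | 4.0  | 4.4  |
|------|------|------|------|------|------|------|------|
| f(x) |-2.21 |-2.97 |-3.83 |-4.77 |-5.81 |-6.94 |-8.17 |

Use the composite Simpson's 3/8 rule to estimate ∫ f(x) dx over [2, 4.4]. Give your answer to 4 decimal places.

-11.7855

h = 0.4, n = 6.
(3h/8)·[y₀ + 3y₁ + 3y₂ + 2y₃ + 3y₄ + 3y₅ + y₆] = 0.15·(-78.57) = -11.7855.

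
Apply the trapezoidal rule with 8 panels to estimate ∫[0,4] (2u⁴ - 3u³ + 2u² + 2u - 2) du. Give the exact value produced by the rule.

276.25

h = (4 − 0)/8 = 0.5.
Nodes u₀,…,u₈ = 0, 0.5, 1, 1.5, 2, 2.5, 3, 3.5, 4.
f(u) = 2u⁴ - 3u³ + 2u² + 2u - 2: f₀=-2, f₁=-0.75, f₂=1, f₃=5.5, f₄=18, f₅=46.75, f₆=103, f₇=201, f₈=358.
(h/2)·[f₀ + 2f₁ + 2f₂ + 2f₃ + 2f₄ + 2f₅ + 2f₆ + 2f₇ + f₈] = 0.25·(1105) = 276.25.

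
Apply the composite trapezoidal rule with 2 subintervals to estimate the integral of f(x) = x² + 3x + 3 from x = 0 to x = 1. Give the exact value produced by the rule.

h = (1 − 0)/2 = 0.5.
Nodes x₀,…,x₂ = 0, 0.5, 1.
f(x) = x² + 3x + 3: f₀=3, f₁=4.75, f₂=7.
(h/2)·[f₀ + 2f₁ + f₂] = 0.25·(19.5) = 4.875.

4.875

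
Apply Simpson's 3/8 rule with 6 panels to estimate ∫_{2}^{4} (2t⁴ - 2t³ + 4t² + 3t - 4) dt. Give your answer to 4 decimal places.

h = (4 − 2)/6 = 0.333333.
Nodes t₀,…,t₆ = 2, 2.333333, 2.666667, 3, 3.333333, 3.666667, 4.
f(t) = 2t⁴ - 2t³ + 4t² + 3t - 4: f₀=34, f₁=58.654321, f₂=95.654321, f₃=149, f₄=223.283951, f₅=323.691358, f₆=456.
(3h/8)·[f₀ + 3f₁ + 3f₂ + 2f₃ + 3f₄ + 3f₅ + f₆] = 0.125·(2891.851852) = 361.4815.

361.4815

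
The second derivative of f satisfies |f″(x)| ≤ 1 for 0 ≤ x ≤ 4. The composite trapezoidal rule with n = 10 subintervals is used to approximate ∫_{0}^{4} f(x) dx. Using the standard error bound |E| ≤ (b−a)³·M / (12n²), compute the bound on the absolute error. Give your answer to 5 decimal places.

|E| ≤ (4)³·1 / (12·10²) = 64/1200 = 0.05333.

0.05333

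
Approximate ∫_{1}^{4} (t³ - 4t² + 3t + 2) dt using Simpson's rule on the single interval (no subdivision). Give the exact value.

S = (b−a)/6 · [f(1) + 4f(2.5) + f(4)] = 0.5·[2 + 4·0.125 + 14] = 8.25.

8.25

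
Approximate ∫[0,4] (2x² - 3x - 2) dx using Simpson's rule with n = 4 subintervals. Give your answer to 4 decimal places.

10.6667

h = (4 − 0)/4 = 1.
Nodes x₀,…,x₄ = 0, 1, 2, 3, 4.
f(x) = 2x² - 3x - 2: f₀=-2, f₁=-3, f₂=0, f₃=7, f₄=18.
(h/3)·[f₀ + 4f₁ + 2f₂ + 4f₃ + f₄] = 0.333333·(32) = 10.6667.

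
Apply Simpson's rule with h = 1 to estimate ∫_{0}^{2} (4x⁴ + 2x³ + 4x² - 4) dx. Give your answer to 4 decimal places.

37.3333

h = (2 − 0)/2 = 1.
Nodes x₀,…,x₂ = 0, 1, 2.
f(x) = 4x⁴ + 2x³ + 4x² - 4: f₀=-4, f₁=6, f₂=92.
(h/3)·[f₀ + 4f₁ + f₂] = 0.333333·(112) = 37.3333.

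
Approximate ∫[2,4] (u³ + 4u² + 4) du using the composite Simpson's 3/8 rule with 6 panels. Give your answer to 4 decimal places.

h = (4 − 2)/6 = 0.333333.
Nodes u₀,…,u₆ = 2, 2.333333, 2.666667, 3, 3.333333, 3.666667, 4.
f(u) = u³ + 4u² + 4: f₀=28, f₁=38.481481, f₂=51.407407, f₃=67, f₄=85.481481, f₅=107.074074, f₆=132.
(3h/8)·[f₀ + 3f₁ + 3f₂ + 2f₃ + 3f₄ + 3f₅ + f₆] = 0.125·(1141.333333) = 142.6667.

142.6667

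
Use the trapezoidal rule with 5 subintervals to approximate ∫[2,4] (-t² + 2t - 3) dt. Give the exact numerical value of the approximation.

h = (4 − 2)/5 = 0.4.
Nodes t₀,…,t₅ = 2, 2.4, 2.8, 3.2, 3.6, 4.
f(t) = -t² + 2t - 3: f₀=-3, f₁=-3.96, f₂=-5.24, f₃=-6.84, f₄=-8.76, f₅=-11.
(h/2)·[f₀ + 2f₁ + 2f₂ + 2f₃ + 2f₄ + f₅] = 0.2·(-63.6) = -12.72.

-12.72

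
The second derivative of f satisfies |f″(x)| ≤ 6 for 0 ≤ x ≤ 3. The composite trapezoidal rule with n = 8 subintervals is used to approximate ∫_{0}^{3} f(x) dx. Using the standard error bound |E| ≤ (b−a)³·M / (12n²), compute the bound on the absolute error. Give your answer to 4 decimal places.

|E| ≤ (3)³·6 / (12·8²) = 162/768 = 0.2109.

0.2109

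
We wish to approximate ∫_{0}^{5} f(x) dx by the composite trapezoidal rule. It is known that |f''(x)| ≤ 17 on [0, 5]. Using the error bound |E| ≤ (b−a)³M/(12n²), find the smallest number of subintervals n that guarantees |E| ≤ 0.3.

Need 2125/(12n²) ≤ 0.3.
n² ≥ 2125/(12·0.3) = 590.278 ⇒ n ≥ 24.2956, so the smallest n is 25.

25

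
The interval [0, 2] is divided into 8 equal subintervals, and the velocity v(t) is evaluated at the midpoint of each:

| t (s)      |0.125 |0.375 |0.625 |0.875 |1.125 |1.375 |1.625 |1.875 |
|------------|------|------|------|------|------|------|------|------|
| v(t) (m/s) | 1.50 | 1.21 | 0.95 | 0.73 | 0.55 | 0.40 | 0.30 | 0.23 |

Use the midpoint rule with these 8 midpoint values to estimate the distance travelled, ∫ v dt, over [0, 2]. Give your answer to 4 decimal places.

h = 0.25, n = 8.
h·[y(m₁) + y(m₂) + y(m₃) + y(m₄) + y(m₅) + y(m₆) + y(m₇) + y(m₈)] = 0.25·(5.87) = 1.4675.

1.4675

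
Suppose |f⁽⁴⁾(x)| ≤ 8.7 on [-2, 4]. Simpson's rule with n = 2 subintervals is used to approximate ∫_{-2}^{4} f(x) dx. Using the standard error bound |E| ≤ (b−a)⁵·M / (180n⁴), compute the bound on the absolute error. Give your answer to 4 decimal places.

|E| ≤ (6)⁵·8.7 / (180·2⁴) = 67651.2/2880 = 23.4900.

23.4900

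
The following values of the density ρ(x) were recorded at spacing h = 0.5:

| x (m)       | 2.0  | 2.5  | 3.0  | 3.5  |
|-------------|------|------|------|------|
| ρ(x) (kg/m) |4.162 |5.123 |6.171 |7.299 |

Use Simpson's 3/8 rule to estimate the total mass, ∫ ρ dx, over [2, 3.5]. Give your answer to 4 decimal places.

h = 0.5, n = 3.
(3h/8)·[y₀ + 3y₁ + 3y₂ + y₃] = 0.1875·(45.343) = 8.5018.

8.5018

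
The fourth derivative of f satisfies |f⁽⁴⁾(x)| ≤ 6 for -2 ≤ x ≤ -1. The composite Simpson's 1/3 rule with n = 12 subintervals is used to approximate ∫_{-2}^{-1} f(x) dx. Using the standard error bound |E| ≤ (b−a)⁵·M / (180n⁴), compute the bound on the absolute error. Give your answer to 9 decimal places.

0.000001608

|E| ≤ (1)⁵·6 / (180·12⁴) = 6/3732480 = 0.000001608.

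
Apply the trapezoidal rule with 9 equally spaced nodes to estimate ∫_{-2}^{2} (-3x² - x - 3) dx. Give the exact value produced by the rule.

-28.5

h = (2 − (-2))/8 = 0.5.
Nodes x₀,…,x₈ = -2, -1.5, -1, -0.5, 0, 0.5, 1, 1.5, 2.
f(x) = -3x² - x - 3: f₀=-13, f₁=-8.25, f₂=-5, f₃=-3.25, f₄=-3, f₅=-4.25, f₆=-7, f₇=-11.25, f₈=-17.
(h/2)·[f₀ + 2f₁ + 2f₂ + 2f₃ + 2f₄ + 2f₅ + 2f₆ + 2f₇ + f₈] = 0.25·(-114) = -28.5.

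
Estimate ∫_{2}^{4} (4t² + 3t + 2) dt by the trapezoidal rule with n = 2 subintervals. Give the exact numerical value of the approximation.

98

h = (4 − 2)/2 = 1.
Nodes t₀,…,t₂ = 2, 3, 4.
f(t) = 4t² + 3t + 2: f₀=24, f₁=47, f₂=78.
(h/2)·[f₀ + 2f₁ + f₂] = 0.5·(196) = 98.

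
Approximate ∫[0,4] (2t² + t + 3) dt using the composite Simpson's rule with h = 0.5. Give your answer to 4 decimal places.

h = (4 − 0)/8 = 0.5.
Nodes t₀,…,t₈ = 0, 0.5, 1, 1.5, 2, 2.5, 3, 3.5, 4.
f(t) = 2t² + t + 3: f₀=3, f₁=4, f₂=6, f₃=9, f₄=13, f₅=18, f₆=24, f₇=31, f₈=39.
(h/3)·[f₀ + 4f₁ + 2f₂ + 4f₃ + 2f₄ + 4f₅ + 2f₆ + 4f₇ + f₈] = 0.166667·(376) = 62.6667.

62.6667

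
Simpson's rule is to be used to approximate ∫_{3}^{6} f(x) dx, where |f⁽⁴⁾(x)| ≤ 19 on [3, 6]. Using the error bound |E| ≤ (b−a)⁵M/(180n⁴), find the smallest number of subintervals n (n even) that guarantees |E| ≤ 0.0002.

Need 4617/(180n⁴) ≤ 0.0002.
n⁴ ≥ 4617/(180·0.0002) = 128250 ⇒ n ≥ 18.9241, so the smallest even n is 20. (n must be even for Simpson's rule.)

20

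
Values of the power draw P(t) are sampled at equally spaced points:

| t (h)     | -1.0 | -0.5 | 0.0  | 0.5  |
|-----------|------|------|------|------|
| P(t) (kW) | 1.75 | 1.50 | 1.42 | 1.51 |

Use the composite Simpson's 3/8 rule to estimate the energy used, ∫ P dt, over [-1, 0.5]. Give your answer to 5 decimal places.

h = 0.5, n = 3.
(3h/8)·[y₀ + 3y₁ + 3y₂ + y₃] = 0.1875·(12.02) = 2.25375.

2.25375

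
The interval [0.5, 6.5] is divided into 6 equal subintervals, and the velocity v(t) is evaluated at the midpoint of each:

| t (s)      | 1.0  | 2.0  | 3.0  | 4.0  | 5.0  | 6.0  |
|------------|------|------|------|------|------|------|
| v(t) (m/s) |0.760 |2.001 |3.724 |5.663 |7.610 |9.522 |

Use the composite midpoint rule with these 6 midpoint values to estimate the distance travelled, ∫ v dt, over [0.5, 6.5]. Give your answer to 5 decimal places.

29.28000

h = 1, n = 6.
h·[y(m₁) + y(m₂) + y(m₃) + y(m₄) + y(m₅) + y(m₆)] = 1·(29.280) = 29.28000.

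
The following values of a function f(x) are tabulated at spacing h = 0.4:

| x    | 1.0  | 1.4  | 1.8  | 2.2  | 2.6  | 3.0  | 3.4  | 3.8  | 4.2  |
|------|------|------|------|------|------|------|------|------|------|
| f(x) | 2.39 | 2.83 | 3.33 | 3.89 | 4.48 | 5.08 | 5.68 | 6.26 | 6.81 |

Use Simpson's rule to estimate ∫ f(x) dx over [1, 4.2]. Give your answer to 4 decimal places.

14.4560

h = 0.4, n = 8.
(h/3)·[y₀ + 4y₁ + 2y₂ + 4y₃ + 2y₄ + 4y₅ + 2y₆ + 4y₇ + y₈] = 0.133333·(108.42) = 14.4560.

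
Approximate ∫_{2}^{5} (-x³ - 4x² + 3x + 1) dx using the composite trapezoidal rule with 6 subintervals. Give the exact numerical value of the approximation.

h = (5 − 2)/6 = 0.5.
Nodes x₀,…,x₆ = 2, 2.5, 3, 3.5, 4, 4.5, 5.
f(x) = -x³ - 4x² + 3x + 1: f₀=-17, f₁=-32.125, f₂=-53, f₃=-80.375, f₄=-115, f₅=-157.625, f₆=-209.
(h/2)·[f₀ + 2f₁ + 2f₂ + 2f₃ + 2f₄ + 2f₅ + f₆] = 0.25·(-1102.25) = -275.5625.

-275.5625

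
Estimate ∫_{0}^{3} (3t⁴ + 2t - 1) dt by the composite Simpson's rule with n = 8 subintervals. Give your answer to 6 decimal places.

151.823730

h = (3 − 0)/8 = 0.375.
Nodes t₀,…,t₈ = 0, 0.375, 0.75, 1.125, 1.5, 1.875, 2.25, 2.625, 3.
f(t) = 3t⁴ + 2t - 1: f₀=-1, f₁=-0.190673828125, f₂=1.44921875, f₃=6.055419921875, f₄=17.1875, f₅=39.828857421875, f₆=80.38671875, f₇=146.692138671875, f₈=248.
(h/3)·[f₀ + 4f₁ + 2f₂ + 4f₃ + 2f₄ + 4f₅ + 2f₆ + 4f₇ + f₈] = 0.125·(1214.58984375) = 151.823730.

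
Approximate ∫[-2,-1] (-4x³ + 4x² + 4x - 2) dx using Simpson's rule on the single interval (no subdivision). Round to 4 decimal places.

16.3333

S = (b−a)/6 · [f(-2) + 4f(-1.5) + f(-1)] = 0.166667·[38 + 4·14.5 + 2] = 16.3333.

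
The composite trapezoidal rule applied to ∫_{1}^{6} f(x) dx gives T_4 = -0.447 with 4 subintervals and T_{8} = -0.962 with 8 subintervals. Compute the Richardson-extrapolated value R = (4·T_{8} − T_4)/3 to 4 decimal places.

R = (4·T_{8} − T_4) / 3 = (4·(-0.962) − (-0.447))/3 = (-3.401)/3 = -1.1337.

-1.1337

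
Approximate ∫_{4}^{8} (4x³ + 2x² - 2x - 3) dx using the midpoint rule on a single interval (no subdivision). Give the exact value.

M = (b−a)·f(6) = 4·(921) = 3684.

3684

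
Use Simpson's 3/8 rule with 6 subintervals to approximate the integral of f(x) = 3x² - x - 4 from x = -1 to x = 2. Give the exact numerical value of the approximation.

-4.5

h = (2 − (-1))/6 = 0.5.
Nodes x₀,…,x₆ = -1, -0.5, 0, 0.5, 1, 1.5, 2.
f(x) = 3x² - x - 4: f₀=0, f₁=-2.75, f₂=-4, f₃=-3.75, f₄=-2, f₅=1.25, f₆=6.
(3h/8)·[f₀ + 3f₁ + 3f₂ + 2f₃ + 3f₄ + 3f₅ + f₆] = 0.1875·(-24) = -4.5.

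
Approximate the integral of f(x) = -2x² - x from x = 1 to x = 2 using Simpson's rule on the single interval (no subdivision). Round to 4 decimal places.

-6.1667

S = (b−a)/6 · [f(1) + 4f(1.5) + f(2)] = 0.166667·[(-3) + 4·(-6) + (-10)] = -6.1667.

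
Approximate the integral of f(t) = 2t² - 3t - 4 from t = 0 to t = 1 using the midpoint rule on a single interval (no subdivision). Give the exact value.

M = (b−a)·f(0.5) = 1·(-5) = -5.

-5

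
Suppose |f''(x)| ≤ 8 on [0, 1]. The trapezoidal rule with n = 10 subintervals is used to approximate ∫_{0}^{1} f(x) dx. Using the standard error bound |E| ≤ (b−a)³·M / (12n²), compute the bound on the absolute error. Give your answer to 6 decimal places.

|E| ≤ (1)³·8 / (12·10²) = 8/1200 = 0.006667.

0.006667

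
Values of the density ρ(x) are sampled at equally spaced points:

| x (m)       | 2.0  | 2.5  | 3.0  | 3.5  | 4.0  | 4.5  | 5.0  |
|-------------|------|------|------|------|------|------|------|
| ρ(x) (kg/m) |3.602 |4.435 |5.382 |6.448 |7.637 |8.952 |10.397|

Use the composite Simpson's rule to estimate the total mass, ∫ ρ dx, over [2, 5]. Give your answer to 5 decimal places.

19.89617

h = 0.5, n = 6.
(h/3)·[y₀ + 4y₁ + 2y₂ + 4y₃ + 2y₄ + 4y₅ + y₆] = 0.166667·(119.377) = 19.89617.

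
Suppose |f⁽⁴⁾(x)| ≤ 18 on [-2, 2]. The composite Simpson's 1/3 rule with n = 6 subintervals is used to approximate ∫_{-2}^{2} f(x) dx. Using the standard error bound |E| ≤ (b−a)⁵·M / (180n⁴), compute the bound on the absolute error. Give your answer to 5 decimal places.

0.07901

|E| ≤ (4)⁵·18 / (180·6⁴) = 18432/233280 = 0.07901.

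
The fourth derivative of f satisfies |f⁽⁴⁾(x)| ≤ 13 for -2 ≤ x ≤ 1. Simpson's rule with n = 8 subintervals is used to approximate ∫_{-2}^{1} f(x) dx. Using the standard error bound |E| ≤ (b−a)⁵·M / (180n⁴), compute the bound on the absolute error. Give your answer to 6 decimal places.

0.004285

|E| ≤ (3)⁵·13 / (180·8⁴) = 3159/737280 = 0.004285.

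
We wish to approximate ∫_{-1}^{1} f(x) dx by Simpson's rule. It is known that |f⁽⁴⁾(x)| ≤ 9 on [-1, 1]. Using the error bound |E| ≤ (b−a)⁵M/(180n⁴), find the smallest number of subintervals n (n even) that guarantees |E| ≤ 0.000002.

30

Need 288/(180n⁴) ≤ 0.000002.
n⁴ ≥ 288/(180·0.000002) = 800000 ⇒ n ≥ 29.9070, so the smallest even n is 30. (n must be even for Simpson's rule.)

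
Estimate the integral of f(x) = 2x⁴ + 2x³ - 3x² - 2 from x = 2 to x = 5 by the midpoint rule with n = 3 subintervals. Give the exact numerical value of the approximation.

h = (5 − 2)/3 = 1.
Midpoints m₁,…,m₃ = 2.5, 3.5, 4.5.
f(m₁)=88.625, f(m₂)=347.125, f(m₃)=939.625.
h·[f(m₁) + f(m₂) + f(m₃)] = 1·(1375.375) = 1375.375.

1375.375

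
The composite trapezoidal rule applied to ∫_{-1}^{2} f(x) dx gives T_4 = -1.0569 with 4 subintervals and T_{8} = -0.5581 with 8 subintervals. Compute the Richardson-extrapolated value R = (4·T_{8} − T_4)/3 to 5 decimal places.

-0.39183

R = (4·T_{8} − T_4) / 3 = (4·(-0.5581) − (-1.0569))/3 = (-1.1755)/3 = -0.39183.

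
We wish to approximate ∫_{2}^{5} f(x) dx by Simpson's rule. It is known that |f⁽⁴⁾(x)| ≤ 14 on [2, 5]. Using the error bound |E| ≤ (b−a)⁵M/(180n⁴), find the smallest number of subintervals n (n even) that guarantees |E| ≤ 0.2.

4

Need 3402/(180n⁴) ≤ 0.2.
n⁴ ≥ 3402/(180·0.2) = 94.5 ⇒ n ≥ 3.1179, so the smallest even n is 4. (n must be even for Simpson's rule.)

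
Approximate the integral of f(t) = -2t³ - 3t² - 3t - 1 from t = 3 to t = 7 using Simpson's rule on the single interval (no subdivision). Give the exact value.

S = (b−a)/6 · [f(3) + 4f(5) + f(7)] = 0.666667·[(-91) + 4·(-341) + (-855)] = -1540.

-1540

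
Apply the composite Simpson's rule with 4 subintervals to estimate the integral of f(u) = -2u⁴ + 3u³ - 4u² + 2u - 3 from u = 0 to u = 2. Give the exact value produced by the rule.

h = (2 − 0)/4 = 0.5.
Nodes u₀,…,u₄ = 0, 0.5, 1, 1.5, 2.
f(u) = -2u⁴ + 3u³ - 4u² + 2u - 3: f₀=-3, f₁=-2.75, f₂=-4, f₃=-9, f₄=-23.
(h/3)·[f₀ + 4f₁ + 2f₂ + 4f₃ + f₄] = 0.166667·(-81) = -13.5.

-13.5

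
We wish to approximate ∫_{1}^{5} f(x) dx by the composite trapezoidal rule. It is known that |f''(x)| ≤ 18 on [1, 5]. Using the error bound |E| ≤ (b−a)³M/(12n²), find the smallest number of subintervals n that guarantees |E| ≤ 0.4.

16

Need 1152/(12n²) ≤ 0.4.
n² ≥ 1152/(12·0.4) = 240 ⇒ n ≥ 15.4919, so the smallest n is 16.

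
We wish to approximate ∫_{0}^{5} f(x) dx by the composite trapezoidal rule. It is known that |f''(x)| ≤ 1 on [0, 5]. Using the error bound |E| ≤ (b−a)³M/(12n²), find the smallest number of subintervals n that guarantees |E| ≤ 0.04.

Need 125/(12n²) ≤ 0.04.
n² ≥ 125/(12·0.04) = 260.417 ⇒ n ≥ 16.1374, so the smallest n is 17.

17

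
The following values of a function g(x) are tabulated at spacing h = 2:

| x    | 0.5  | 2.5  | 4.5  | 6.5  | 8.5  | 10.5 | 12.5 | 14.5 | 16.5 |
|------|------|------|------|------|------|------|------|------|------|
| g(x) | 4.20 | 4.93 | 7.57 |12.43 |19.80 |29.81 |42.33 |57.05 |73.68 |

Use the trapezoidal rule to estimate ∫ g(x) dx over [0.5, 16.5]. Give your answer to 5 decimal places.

h = 2, n = 8.
(h/2)·[y₀ + 2y₁ + 2y₂ + 2y₃ + 2y₄ + 2y₅ + 2y₆ + 2y₇ + y₈] = 1·(425.72) = 425.72000.

425.72000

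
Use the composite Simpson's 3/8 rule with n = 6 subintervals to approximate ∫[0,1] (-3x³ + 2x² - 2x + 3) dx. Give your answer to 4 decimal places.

1.9167

h = (1 − 0)/6 = 0.166667.
Nodes x₀,…,x₆ = 0, 0.166667, 0.333333, 0.5, 0.666667, 0.833333, 1.
f(x) = -3x³ + 2x² - 2x + 3: f₀=3, f₁=2.708333, f₂=2.444444, f₃=2.125, f₄=1.666667, f₅=0.986111, f₆=0.
(3h/8)·[f₀ + 3f₁ + 3f₂ + 2f₃ + 3f₄ + 3f₅ + f₆] = 0.0625·(30.666667) = 1.9167.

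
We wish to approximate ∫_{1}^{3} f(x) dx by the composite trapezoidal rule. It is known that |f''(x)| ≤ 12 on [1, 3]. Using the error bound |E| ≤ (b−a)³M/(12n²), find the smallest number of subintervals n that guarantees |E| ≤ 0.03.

Need 96/(12n²) ≤ 0.03.
n² ≥ 96/(12·0.03) = 266.667 ⇒ n ≥ 16.3299, so the smallest n is 17.

17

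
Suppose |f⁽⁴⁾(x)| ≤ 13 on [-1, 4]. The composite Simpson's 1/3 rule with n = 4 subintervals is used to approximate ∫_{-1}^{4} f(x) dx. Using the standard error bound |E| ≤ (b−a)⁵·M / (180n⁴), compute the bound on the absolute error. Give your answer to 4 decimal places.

0.8816

|E| ≤ (5)⁵·13 / (180·4⁴) = 40625/46080 = 0.8816.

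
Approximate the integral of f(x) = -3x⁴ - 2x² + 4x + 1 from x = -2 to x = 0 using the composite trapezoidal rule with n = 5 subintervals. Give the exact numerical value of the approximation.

-31.91488

h = (0 − (-2))/5 = 0.4.
Nodes x₀,…,x₅ = -2, -1.6, -1.2, -0.8, -0.4, 0.
f(x) = -3x⁴ - 2x² + 4x + 1: f₀=-63, f₁=-30.1808, f₂=-12.9008, f₃=-4.7088, f₄=-0.9968, f₅=1.
(h/2)·[f₀ + 2f₁ + 2f₂ + 2f₃ + 2f₄ + f₅] = 0.2·(-159.5744) = -31.91488.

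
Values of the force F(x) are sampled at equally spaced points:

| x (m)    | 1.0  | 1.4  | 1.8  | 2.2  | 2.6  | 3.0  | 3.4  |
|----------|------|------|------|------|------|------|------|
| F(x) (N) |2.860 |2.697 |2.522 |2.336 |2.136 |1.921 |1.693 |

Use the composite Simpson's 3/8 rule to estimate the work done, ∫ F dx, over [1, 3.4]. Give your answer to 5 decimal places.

h = 0.4, n = 6.
(3h/8)·[y₀ + 3y₁ + 3y₂ + 2y₃ + 3y₄ + 3y₅ + y₆] = 0.15·(37.053) = 5.55795.

5.55795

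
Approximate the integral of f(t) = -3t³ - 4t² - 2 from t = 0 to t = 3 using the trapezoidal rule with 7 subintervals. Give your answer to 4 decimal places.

-104.3571

h = (3 − 0)/7 = 0.428571.
Nodes t₀,…,t₇ = 0, 0.428571, 0.857143, 1.285714, 1.714286, 2.142857, 2.571429, 3.
f(t) = -3t³ - 4t² - 2: f₀=-2, f₁=-2.970845, f₂=-6.827988, f₃=-14.988338, f₄=-28.868805, f₅=-49.886297, f₆=-79.457726, f₇=-119.
(h/2)·[f₀ + 2f₁ + 2f₂ + 2f₃ + 2f₄ + 2f₅ + 2f₆ + f₇] = 0.214286·(-487) = -104.3571.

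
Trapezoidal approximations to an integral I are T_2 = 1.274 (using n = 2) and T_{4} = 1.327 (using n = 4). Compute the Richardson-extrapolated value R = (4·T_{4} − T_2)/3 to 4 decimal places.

R = (4·T_{4} − T_2) / 3 = (4·1.327 − 1.274)/3 = (4.034)/3 = 1.3447.

1.3447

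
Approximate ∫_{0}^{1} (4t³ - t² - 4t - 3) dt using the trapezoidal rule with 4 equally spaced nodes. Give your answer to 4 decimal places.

h = (1 − 0)/3 = 0.333333.
Nodes t₀,…,t₃ = 0, 0.333333, 0.666667, 1.
f(t) = 4t³ - t² - 4t - 3: f₀=-3, f₁=-4.296296, f₂=-4.925926, f₃=-4.
(h/2)·[f₀ + 2f₁ + 2f₂ + f₃] = 0.166667·(-25.444444) = -4.2407.

-4.2407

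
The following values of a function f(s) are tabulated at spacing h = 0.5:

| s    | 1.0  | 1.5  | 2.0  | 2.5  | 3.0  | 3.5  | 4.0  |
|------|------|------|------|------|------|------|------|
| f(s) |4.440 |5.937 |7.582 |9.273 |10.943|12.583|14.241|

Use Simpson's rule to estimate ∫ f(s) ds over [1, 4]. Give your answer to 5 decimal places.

27.81717

h = 0.5, n = 6.
(h/3)·[y₀ + 4y₁ + 2y₂ + 4y₃ + 2y₄ + 4y₅ + y₆] = 0.166667·(166.903) = 27.81717.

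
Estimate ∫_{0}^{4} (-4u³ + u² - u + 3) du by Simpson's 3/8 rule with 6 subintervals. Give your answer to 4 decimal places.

h = (4 − 0)/6 = 0.666667.
Nodes u₀,…,u₆ = 0, 0.666667, 1.333333, 2, 2.666667, 3.333333, 4.
f(u) = -4u³ + u² - u + 3: f₀=3, f₁=1.592593, f₂=-6.037037, f₃=-27, f₄=-68.407407, f₅=-137.370370, f₆=-241.
(3h/8)·[f₀ + 3f₁ + 3f₂ + 2f₃ + 3f₄ + 3f₅ + f₆] = 0.25·(-922.666667) = -230.6667.

-230.6667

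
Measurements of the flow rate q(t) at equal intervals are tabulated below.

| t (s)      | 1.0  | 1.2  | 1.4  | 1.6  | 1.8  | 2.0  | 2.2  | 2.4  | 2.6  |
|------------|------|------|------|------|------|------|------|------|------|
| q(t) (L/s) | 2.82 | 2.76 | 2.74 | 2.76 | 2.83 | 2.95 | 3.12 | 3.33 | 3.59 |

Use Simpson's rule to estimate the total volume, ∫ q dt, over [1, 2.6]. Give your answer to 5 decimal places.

4.73267

h = 0.2, n = 8.
(h/3)·[y₀ + 4y₁ + 2y₂ + 4y₃ + 2y₄ + 4y₅ + 2y₆ + 4y₇ + y₈] = 0.066667·(70.99) = 4.73267.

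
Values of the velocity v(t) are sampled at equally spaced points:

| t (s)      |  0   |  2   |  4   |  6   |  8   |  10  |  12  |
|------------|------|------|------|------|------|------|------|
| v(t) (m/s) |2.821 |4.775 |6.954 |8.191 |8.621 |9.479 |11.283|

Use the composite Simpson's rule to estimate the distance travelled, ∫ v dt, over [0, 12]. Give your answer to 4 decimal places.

90.0227

h = 2, n = 6.
(h/3)·[y₀ + 4y₁ + 2y₂ + 4y₃ + 2y₄ + 4y₅ + y₆] = 0.666667·(135.034) = 90.0227.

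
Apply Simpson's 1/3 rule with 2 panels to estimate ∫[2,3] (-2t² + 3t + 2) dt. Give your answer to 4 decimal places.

h = (3 − 2)/2 = 0.5.
Nodes t₀,…,t₂ = 2, 2.5, 3.
f(t) = -2t² + 3t + 2: f₀=0, f₁=-3, f₂=-7.
(h/3)·[f₀ + 4f₁ + f₂] = 0.166667·(-19) = -3.1667.

-3.1667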